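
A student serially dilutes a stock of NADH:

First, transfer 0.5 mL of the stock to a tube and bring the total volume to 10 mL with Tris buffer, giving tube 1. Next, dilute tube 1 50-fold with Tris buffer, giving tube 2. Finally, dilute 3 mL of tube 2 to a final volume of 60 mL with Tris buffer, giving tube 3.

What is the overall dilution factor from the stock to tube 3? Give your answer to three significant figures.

Step 1: 0.5 mL brought to 10 mL → factor 10/0.5 = 20
Step 2: 50-fold → factor 50
Step 3: 3 mL brought to 60 mL → factor 60/3 = 20
Overall dilution factor = 20 × 50 × 20 = 20000

2.00 × 10^4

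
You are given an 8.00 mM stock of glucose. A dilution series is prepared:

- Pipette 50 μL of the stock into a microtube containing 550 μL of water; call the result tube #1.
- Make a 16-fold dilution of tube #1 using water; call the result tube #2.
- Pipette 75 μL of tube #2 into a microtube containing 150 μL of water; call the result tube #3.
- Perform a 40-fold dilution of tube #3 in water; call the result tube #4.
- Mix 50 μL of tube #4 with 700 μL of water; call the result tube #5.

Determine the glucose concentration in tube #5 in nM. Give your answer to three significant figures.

Step 1: 50 μL + 550 μL = 600 μL total → factor 600/50 = 12
Step 2: 16-fold → factor 16
Step 3: 75 μL + 150 μL = 225 μL total → factor 225/75 = 3
Step 4: 40-fold → factor 40
Step 5: 50 μL + 700 μL = 750 μL total → factor 750/50 = 15
Overall dilution factor = 12 × 16 × 3 × 40 × 15 = 3.456 × 10^5
Final = 8.00 mM / 3.456 × 10^5 = 2.315 × 10^-5 mM = 23.1 nM

23.1 nM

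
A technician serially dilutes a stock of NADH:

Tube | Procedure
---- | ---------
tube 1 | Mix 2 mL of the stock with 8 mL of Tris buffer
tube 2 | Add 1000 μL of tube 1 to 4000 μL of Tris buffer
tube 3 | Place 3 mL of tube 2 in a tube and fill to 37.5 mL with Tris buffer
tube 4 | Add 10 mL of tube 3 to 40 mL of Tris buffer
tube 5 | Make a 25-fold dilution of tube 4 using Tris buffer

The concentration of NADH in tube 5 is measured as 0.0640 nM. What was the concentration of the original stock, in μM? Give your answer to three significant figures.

Step 1: 2 mL + 8 mL = 10 mL total → factor 10/2 = 5
Step 2: 1000 μL + 4000 μL = 5000 μL total → factor 5000/1000 = 5
Step 3: 3 mL brought to 37.5 mL → factor 37.5/3 = 12.5
Step 4: 10 mL + 40 mL = 50 mL total → factor 50/10 = 5
Step 5: 25-fold → factor 25
Overall dilution factor = 5 × 5 × 12.5 × 5 × 25 = 39062
Stock = 0.0640 nM × 39062 = 2500 nM = 2.50 μM

2.50 μM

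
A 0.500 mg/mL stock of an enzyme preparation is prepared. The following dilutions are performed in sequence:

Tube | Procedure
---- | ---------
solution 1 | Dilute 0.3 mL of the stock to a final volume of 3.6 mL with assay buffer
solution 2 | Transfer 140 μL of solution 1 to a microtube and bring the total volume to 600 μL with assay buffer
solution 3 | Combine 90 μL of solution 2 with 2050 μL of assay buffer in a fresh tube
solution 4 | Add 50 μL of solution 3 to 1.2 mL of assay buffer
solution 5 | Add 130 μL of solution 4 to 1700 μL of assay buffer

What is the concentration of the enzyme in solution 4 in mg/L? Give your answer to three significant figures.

Step 1: 0.3 mL brought to 3.6 mL → factor 3.6/0.3 = 12
Step 2: 140 μL brought to 600 μL → factor 600/140 = 4.2857
Step 3: 90 μL + 2050 μL = 2140 μL total → factor 2140/90 = 23.778
Step 4: 50 μL + 1.2 mL = 1250 μL total → factor 1250/50 = 25
Dilution factor through solution 4 = 12 × 4.2857 × 23.778 × 25 = 30571
[solution 4] = 0.500 mg/mL / 30571 = 1.636 × 10^-5 mg/mL = 0.0164 mg/L

0.0164 mg/L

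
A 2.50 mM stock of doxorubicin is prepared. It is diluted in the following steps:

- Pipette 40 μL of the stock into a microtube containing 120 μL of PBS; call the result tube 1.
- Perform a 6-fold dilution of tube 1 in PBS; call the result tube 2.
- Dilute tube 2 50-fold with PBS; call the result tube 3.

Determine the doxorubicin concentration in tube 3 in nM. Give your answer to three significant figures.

Step 1: 40 μL + 120 μL = 160 μL total → factor 160/40 = 4
Step 2: 6-fold → factor 6
Step 3: 50-fold → factor 50
Overall dilution factor = 4 × 6 × 50 = 1200
Final = 2.50 mM / 1200 = 0.002083 mM = 2.08 × 10^3 nM

2.08 × 10^3 nM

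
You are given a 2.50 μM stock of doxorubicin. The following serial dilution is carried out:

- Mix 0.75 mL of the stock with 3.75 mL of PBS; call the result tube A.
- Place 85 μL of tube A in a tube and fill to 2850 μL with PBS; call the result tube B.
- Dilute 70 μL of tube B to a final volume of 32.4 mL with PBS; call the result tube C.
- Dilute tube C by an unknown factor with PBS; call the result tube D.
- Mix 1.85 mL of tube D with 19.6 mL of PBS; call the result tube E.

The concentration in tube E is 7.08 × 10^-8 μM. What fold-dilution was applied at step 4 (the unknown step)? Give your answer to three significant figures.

32.7-fold

Step 1: 0.75 mL + 3.75 mL = 4.5 mL total → factor 4.5/0.75 = 6
Step 2: 85 μL brought to 2850 μL → factor 2850/85 = 33.529
Step 3: 70 μL brought to 32.4 mL → factor 32400/70 = 462.86
Step 4: unknown factor x
Step 5: 1.85 mL + 19.6 mL = 21.45 mL total → factor 21.45/1.85 = 11.595
Product of known-step factors = 1.0796 × 10^6
Overall factor = 2.50 μM / (7.08 × 10^-8 μM) = 3.5311 × 10^7
x = 3.5311 × 10^7 / 1.0796 × 10^6 = 32.7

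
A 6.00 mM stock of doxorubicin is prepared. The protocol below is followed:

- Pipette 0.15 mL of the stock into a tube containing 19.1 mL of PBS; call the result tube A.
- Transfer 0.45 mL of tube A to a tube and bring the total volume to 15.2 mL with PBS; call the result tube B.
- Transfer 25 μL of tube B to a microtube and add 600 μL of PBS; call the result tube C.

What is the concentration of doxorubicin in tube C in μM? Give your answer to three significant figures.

Step 1: 0.15 mL + 19.1 mL = 19.25 mL total → factor 19.25/0.15 = 128.33
Step 2: 0.45 mL brought to 15.2 mL → factor 15.2/0.45 = 33.778
Step 3: 25 μL + 600 μL = 625 μL total → factor 625/25 = 25
Overall dilution factor = 128.33 × 33.778 × 25 = 1.0837 × 10^5
Final = 6.00 mM / 1.0837 × 10^5 = 5.537 × 10^-5 mM = 0.0554 μM

0.0554 μM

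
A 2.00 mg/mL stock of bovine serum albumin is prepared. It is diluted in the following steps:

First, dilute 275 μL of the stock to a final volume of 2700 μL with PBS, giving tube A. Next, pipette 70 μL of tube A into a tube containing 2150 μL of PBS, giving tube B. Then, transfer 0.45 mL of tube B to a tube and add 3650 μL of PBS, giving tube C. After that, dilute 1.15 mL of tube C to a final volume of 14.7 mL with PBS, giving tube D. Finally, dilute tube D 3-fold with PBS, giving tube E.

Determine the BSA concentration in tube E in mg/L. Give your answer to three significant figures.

0.0184 mg/L

Step 1: 275 μL brought to 2700 μL → factor 2700/275 = 9.8182
Step 2: 70 μL + 2150 μL = 2220 μL total → factor 2220/70 = 31.714
Step 3: 0.45 mL + 3650 μL = 4.1 mL total → factor 4.1/0.45 = 9.1111
Step 4: 1.15 mL brought to 14.7 mL → factor 14.7/1.15 = 12.783
Step 5: 3-fold → factor 3
Overall dilution factor = 9.8182 × 31.714 × 9.1111 × 12.783 × 3 = 1.0879 × 10^5
Final = 2.00 mg/mL / 1.0879 × 10^5 = 1.838 × 10^-5 mg/mL = 0.0184 mg/L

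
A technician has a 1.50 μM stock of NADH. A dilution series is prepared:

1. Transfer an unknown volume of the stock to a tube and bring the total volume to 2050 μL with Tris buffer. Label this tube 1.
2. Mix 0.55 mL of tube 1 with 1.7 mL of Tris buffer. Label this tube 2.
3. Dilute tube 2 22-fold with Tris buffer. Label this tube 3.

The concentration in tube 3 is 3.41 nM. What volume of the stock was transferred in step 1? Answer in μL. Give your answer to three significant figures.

Step 1: v brought to 2050 μL → factor = 2050 μL/v
Step 2: 0.55 mL + 1.7 mL = 2.25 mL total → factor 2.25/0.55 = 4.0909
Step 3: 22-fold → factor 22
Product of known-step factors = 90
Overall factor = 1.50 μM / (3.41 nM) = 439.88
Step-1 factor = 439.88 / 90 = 4.8876
v = 2050 μL / 4.8876 = 419 μL

419 μL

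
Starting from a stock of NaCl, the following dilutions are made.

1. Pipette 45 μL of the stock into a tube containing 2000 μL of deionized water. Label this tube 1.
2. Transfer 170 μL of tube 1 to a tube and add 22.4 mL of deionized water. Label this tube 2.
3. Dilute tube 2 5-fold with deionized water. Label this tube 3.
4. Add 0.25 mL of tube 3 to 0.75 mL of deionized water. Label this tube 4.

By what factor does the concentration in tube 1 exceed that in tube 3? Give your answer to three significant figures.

Step 1: 45 μL + 2000 μL = 2045 μL total → factor 2045/45 = 45.444
Step 2: 170 μL + 22.4 mL = 22570 μL total → factor 22570/170 = 132.76
Step 3: 5-fold → factor 5
Dilution factor to tube 1 = 45.444; to tube 3 = 30167
[tube 1]/[tube 3] = (factor to tube 3)/(factor to tube 1) = 30167/45.444 = 664

664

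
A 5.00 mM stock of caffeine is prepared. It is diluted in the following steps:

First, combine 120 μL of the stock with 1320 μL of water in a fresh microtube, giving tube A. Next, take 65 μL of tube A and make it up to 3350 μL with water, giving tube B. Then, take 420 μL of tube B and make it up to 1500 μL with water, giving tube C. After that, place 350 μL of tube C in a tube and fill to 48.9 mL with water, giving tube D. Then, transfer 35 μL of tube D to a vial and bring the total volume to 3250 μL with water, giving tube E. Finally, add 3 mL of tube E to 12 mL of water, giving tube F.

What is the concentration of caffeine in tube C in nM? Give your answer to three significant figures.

Step 1: 120 μL + 1320 μL = 1440 μL total → factor 1440/120 = 12
Step 2: 65 μL brought to 3350 μL → factor 3350/65 = 51.538
Step 3: 420 μL brought to 1500 μL → factor 1500/420 = 3.5714
Dilution factor through tube C = 12 × 51.538 × 3.5714 = 2208.8
[tube C] = 5.00 mM / 2208.8 = 0.002264 mM = 2.26 × 10^3 nM

2.26 × 10^3 nM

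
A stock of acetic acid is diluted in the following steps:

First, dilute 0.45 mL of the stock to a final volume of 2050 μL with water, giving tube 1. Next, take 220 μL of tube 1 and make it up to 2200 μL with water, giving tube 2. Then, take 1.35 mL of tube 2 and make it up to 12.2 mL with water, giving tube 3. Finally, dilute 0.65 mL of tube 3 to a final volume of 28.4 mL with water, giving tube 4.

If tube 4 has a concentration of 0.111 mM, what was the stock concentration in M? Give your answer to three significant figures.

2.00 M

Step 1: 0.45 mL brought to 2050 μL → factor 2.05/0.45 = 4.5556
Step 2: 220 μL brought to 2200 μL → factor 2200/220 = 10
Step 3: 1.35 mL brought to 12.2 mL → factor 12.2/1.35 = 9.037
Step 4: 0.65 mL brought to 28.4 mL → factor 28.4/0.65 = 43.692
Overall dilution factor = 4.5556 × 10 × 9.037 × 43.692 = 17988
Stock = 0.111 mM × 17988 = 1997 mM = 2.00 M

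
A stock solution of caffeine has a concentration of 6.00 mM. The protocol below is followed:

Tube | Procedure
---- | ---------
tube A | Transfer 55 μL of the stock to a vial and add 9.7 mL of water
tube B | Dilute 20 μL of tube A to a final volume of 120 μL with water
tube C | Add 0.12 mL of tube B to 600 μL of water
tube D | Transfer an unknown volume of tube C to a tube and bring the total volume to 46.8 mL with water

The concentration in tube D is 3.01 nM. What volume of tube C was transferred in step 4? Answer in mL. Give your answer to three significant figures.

Step 1: 55 μL + 9.7 mL = 9755 μL total → factor 9755/55 = 177.36
Step 2: 20 μL brought to 120 μL → factor 120/20 = 6
Step 3: 0.12 mL + 600 μL = 0.72 mL total → factor 0.72/0.12 = 6
Step 4: v brought to 46.8 mL → factor = 46.8 mL/v
Product of known-step factors = 6385.1
Overall factor = 6.00 mM / (3.01 nM) = 1.9934 × 10^6
Step-4 factor = 1.9934 × 10^6 / 6385.1 = 312.19
v = 46.8 mL / 312.19 = 0.150 mL

0.150 mL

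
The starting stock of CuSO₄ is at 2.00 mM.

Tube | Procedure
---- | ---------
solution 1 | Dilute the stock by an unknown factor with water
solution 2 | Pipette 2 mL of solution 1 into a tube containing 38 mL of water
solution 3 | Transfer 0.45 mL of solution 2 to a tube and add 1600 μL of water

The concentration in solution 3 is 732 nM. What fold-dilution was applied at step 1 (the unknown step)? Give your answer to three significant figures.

30.0-fold

Step 1: unknown factor x
Step 2: 2 mL + 38 mL = 40 mL total → factor 40/2 = 20
Step 3: 0.45 mL + 1600 μL = 2.05 mL total → factor 2.05/0.45 = 4.5556
Product of known-step factors = 91.111
Overall factor = 2.00 mM / (732 nM) = 2732.2
x = 2732.2 / 91.111 = 30.0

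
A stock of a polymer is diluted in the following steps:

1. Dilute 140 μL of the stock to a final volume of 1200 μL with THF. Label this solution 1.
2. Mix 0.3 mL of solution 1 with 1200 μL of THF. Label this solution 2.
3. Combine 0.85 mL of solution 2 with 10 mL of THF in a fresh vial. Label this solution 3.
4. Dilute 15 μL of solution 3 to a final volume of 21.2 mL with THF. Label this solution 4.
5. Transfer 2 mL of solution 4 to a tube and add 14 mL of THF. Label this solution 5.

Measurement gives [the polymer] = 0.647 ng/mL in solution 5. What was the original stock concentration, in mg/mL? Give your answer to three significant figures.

Step 1: 140 μL brought to 1200 μL → factor 1200/140 = 8.5714
Step 2: 0.3 mL + 1200 μL = 1.5 mL total → factor 1.5/0.3 = 5
Step 3: 0.85 mL + 10 mL = 10.85 mL total → factor 10.85/0.85 = 12.765
Step 4: 15 μL brought to 21.2 mL → factor 21200/15 = 1413.3
Step 5: 2 mL + 14 mL = 16 mL total → factor 16/2 = 8
Overall dilution factor = 8.5714 × 5 × 12.765 × 1413.3 × 8 = 6.1854 × 10^6
Stock = 0.647 ng/mL × 6.1854 × 10^6 = 4.002 × 10^6 ng/mL = 4.00 mg/mL

4.00 mg/mL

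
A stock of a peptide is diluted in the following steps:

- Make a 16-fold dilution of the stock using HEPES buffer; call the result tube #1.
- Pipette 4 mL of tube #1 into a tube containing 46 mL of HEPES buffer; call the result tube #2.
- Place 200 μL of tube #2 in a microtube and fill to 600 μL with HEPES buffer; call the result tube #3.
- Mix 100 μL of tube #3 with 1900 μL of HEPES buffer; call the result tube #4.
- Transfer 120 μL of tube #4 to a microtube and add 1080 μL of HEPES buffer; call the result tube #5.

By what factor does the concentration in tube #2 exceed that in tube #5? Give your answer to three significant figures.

Step 1: 16-fold → factor 16
Step 2: 4 mL + 46 mL = 50 mL total → factor 50/4 = 12.5
Step 3: 200 μL brought to 600 μL → factor 600/200 = 3
Step 4: 100 μL + 1900 μL = 2000 μL total → factor 2000/100 = 20
Step 5: 120 μL + 1080 μL = 1200 μL total → factor 1200/120 = 10
Dilution factor to tube #2 = 200; to tube #5 = 1.2 × 10^5
[tube #2]/[tube #5] = (factor to tube #5)/(factor to tube #2) = 1.2 × 10^5/200 = 600

600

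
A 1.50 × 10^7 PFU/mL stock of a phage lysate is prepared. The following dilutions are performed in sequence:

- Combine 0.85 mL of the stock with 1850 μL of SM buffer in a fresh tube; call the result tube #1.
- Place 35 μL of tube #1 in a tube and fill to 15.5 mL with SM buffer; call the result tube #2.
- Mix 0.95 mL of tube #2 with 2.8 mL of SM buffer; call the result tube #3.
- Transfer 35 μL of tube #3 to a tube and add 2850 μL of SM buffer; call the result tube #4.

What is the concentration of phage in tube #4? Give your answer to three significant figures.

Step 1: 0.85 mL + 1850 μL = 2.7 mL total → factor 2.7/0.85 = 3.1765
Step 2: 35 μL brought to 15.5 mL → factor 15500/35 = 442.86
Step 3: 0.95 mL + 2.8 mL = 3.75 mL total → factor 3.75/0.95 = 3.9474
Step 4: 35 μL + 2850 μL = 2885 μL total → factor 2885/35 = 82.429
Overall dilution factor = 3.1765 × 442.86 × 3.9474 × 82.429 = 4.5771 × 10^5
Final = 1.50 × 10^7 PFU/mL / 4.5771 × 10^5 = 32.8 PFU/mL

32.8 PFU/mL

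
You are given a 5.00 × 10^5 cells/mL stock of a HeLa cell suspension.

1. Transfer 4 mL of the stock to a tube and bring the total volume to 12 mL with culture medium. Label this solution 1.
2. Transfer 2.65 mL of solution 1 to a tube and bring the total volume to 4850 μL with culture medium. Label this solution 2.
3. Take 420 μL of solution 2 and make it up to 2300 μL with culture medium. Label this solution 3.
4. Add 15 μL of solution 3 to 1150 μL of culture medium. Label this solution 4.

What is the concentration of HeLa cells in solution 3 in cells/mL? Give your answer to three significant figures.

Step 1: 4 mL brought to 12 mL → factor 12/4 = 3
Step 2: 2.65 mL brought to 4850 μL → factor 4.85/2.65 = 1.8302
Step 3: 420 μL brought to 2300 μL → factor 2300/420 = 5.4762
Dilution factor through solution 3 = 3 × 1.8302 × 5.4762 = 30.067
[solution 3] = 5.00 × 10^5 cells/mL / 30.067 = 1.66 × 10^4 cells/mL

1.66 × 10^4 cells/mL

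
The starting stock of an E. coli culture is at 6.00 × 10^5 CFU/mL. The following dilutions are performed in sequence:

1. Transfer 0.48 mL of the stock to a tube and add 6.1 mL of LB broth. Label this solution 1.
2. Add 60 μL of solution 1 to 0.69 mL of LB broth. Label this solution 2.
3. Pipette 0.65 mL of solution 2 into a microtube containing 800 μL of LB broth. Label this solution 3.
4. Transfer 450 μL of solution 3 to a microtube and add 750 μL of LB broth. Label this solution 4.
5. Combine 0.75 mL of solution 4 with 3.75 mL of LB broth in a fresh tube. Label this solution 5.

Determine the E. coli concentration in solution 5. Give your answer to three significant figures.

Step 1: 0.48 mL + 6.1 mL = 6.58 mL total → factor 6.58/0.48 = 13.708
Step 2: 60 μL + 0.69 mL = 750 μL total → factor 750/60 = 12.5
Step 3: 0.65 mL + 800 μL = 1.45 mL total → factor 1.45/0.65 = 2.2308
Step 4: 450 μL + 750 μL = 1200 μL total → factor 1200/450 = 2.6667
Step 5: 0.75 mL + 3.75 mL = 4.5 mL total → factor 4.5/0.75 = 6
Overall dilution factor = 13.708 × 12.5 × 2.2308 × 2.6667 × 6 = 6116
Final = 6.00 × 10^5 CFU/mL / 6116 = 98.1 CFU/mL

98.1 CFU/mL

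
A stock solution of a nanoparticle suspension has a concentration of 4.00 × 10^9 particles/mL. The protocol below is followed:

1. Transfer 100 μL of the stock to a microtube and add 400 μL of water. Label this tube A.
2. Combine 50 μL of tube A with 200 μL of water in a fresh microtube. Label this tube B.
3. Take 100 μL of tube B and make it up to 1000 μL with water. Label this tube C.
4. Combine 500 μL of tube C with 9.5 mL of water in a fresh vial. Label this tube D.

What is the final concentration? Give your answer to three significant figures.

8.00 × 10^5 particles/mL

Step 1: 100 μL + 400 μL = 500 μL total → factor 500/100 = 5
Step 2: 50 μL + 200 μL = 250 μL total → factor 250/50 = 5
Step 3: 100 μL brought to 1000 μL → factor 1000/100 = 10
Step 4: 500 μL + 9.5 mL = 10000 μL total → factor 10000/500 = 20
Overall dilution factor = 5 × 5 × 10 × 20 = 5000
Final = 4.00 × 10^9 particles/mL / 5000 = 8.00 × 10^5 particles/mL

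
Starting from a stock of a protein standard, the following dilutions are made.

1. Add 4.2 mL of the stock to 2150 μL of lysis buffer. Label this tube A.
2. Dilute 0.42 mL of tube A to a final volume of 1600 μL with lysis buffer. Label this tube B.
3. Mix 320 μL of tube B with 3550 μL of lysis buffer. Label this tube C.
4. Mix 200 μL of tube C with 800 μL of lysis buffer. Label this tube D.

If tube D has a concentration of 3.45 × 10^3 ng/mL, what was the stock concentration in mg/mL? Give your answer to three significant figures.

Step 1: 4.2 mL + 2150 μL = 6.35 mL total → factor 6.35/4.2 = 1.5119
Step 2: 0.42 mL brought to 1600 μL → factor 1.6/0.42 = 3.8095
Step 3: 320 μL + 3550 μL = 3870 μL total → factor 3870/320 = 12.094
Step 4: 200 μL + 800 μL = 1000 μL total → factor 1000/200 = 5
Overall dilution factor = 1.5119 × 3.8095 × 12.094 × 5 = 348.28
Stock = 3.45 × 10^3 ng/mL × 348.28 = 1.202 × 10^6 ng/mL = 1.20 mg/mL

1.20 mg/mL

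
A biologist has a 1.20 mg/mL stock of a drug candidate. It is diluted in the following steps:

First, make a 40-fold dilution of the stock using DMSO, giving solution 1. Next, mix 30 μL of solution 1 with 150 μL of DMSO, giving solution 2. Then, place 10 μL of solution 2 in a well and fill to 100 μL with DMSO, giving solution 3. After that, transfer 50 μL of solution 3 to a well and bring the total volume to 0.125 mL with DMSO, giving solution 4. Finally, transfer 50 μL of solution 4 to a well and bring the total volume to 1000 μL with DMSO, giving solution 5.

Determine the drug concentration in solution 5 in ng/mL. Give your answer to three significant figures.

10.0 ng/mL

Step 1: 40-fold → factor 40
Step 2: 30 μL + 150 μL = 180 μL total → factor 180/30 = 6
Step 3: 10 μL brought to 100 μL → factor 100/10 = 10
Step 4: 50 μL brought to 0.125 mL → factor 125/50 = 2.5
Step 5: 50 μL brought to 1000 μL → factor 1000/50 = 20
Overall dilution factor = 40 × 6 × 10 × 2.5 × 20 = 1.2 × 10^5
Final = 1.20 mg/mL / 1.2 × 10^5 = 1.000 × 10^-5 mg/mL = 10.0 ng/mL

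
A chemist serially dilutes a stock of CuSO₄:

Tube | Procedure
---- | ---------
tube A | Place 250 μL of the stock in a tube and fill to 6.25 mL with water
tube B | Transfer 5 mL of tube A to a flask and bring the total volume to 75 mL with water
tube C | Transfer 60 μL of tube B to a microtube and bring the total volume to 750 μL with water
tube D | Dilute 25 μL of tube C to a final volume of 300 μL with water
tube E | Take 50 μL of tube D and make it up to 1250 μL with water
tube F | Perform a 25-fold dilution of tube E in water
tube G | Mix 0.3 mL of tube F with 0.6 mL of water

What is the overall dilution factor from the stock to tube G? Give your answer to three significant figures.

1.05 × 10^8

Step 1: 250 μL brought to 6.25 mL → factor 6250/250 = 25
Step 2: 5 mL brought to 75 mL → factor 75/5 = 15
Step 3: 60 μL brought to 750 μL → factor 750/60 = 12.5
Step 4: 25 μL brought to 300 μL → factor 300/25 = 12
Step 5: 50 μL brought to 1250 μL → factor 1250/50 = 25
Step 6: 25-fold → factor 25
Step 7: 0.3 mL + 0.6 mL = 0.9 mL total → factor 0.9/0.3 = 3
Overall dilution factor = 25 × 15 × 12.5 × 12 × 25 × 25 × 3 = 1.0547 × 10^8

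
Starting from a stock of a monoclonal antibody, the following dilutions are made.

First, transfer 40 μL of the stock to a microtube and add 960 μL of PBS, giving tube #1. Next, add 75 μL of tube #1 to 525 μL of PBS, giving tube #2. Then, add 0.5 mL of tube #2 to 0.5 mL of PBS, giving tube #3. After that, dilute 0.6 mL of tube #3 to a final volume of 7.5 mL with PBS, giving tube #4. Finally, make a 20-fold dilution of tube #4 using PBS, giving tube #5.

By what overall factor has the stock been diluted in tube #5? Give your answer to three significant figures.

Step 1: 40 μL + 960 μL = 1000 μL total → factor 1000/40 = 25
Step 2: 75 μL + 525 μL = 600 μL total → factor 600/75 = 8
Step 3: 0.5 mL + 0.5 mL = 1 mL total → factor 1/0.5 = 2
Step 4: 0.6 mL brought to 7.5 mL → factor 7.5/0.6 = 12.5
Step 5: 20-fold → factor 20
Overall dilution factor = 25 × 8 × 2 × 12.5 × 20 = 1 × 10^5

1.00 × 10^5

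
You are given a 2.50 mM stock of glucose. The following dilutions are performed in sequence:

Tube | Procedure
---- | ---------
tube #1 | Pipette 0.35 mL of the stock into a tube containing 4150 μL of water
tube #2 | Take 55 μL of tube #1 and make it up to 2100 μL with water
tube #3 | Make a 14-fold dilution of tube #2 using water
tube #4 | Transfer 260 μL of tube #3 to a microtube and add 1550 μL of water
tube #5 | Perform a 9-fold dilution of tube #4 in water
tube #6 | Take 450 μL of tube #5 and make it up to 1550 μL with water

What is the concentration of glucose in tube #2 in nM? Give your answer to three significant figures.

5.09 × 10^3 nM

Step 1: 0.35 mL + 4150 μL = 4.5 mL total → factor 4.5/0.35 = 12.857
Step 2: 55 μL brought to 2100 μL → factor 2100/55 = 38.182
Dilution factor through tube #2 = 12.857 × 38.182 = 490.91
[tube #2] = 2.50 mM / 490.91 = 0.005093 mM = 5.09 × 10^3 nM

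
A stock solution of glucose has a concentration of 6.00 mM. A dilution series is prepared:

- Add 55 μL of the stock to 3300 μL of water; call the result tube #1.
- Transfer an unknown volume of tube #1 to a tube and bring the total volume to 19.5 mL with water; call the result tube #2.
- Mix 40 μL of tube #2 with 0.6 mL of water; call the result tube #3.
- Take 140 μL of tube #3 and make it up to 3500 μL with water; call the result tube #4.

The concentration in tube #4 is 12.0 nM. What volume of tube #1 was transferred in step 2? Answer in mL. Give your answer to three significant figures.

Step 1: 55 μL + 3300 μL = 3355 μL total → factor 3355/55 = 61
Step 2: v brought to 19.5 mL → factor = 19.5 mL/v
Step 3: 40 μL + 0.6 mL = 640 μL total → factor 640/40 = 16
Step 4: 140 μL brought to 3500 μL → factor 3500/140 = 25
Product of known-step factors = 24400
Overall factor = 6.00 mM / (12.0 nM) = 5 × 10^5
Step-2 factor = 5 × 10^5 / 24400 = 20.492
v = 19.5 mL / 20.492 = 0.952 mL

0.952 mL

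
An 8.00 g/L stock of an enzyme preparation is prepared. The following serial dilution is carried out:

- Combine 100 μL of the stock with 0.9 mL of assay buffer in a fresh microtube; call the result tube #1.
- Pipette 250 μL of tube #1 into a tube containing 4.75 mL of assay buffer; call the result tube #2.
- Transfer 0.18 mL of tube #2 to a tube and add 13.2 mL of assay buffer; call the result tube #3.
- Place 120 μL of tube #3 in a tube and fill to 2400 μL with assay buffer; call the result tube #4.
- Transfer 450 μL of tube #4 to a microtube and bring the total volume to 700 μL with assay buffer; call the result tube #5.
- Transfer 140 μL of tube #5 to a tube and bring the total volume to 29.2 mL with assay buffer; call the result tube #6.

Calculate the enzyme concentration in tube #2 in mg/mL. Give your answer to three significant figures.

0.0400 mg/mL

Step 1: 100 μL + 0.9 mL = 1000 μL total → factor 1000/100 = 10
Step 2: 250 μL + 4.75 mL = 5000 μL total → factor 5000/250 = 20
Dilution factor through tube #2 = 10 × 20 = 200
[tube #2] = 8.00 g/L / 200 = 0.04000 g/L = 0.0400 mg/mL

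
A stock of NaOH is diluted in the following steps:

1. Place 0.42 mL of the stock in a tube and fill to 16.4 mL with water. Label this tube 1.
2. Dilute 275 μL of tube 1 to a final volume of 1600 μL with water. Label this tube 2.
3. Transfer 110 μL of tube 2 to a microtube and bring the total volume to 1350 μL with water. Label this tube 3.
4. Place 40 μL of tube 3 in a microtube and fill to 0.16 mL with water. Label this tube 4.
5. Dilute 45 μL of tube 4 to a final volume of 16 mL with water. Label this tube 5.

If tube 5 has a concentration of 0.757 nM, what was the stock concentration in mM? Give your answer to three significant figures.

Step 1: 0.42 mL brought to 16.4 mL → factor 16.4/0.42 = 39.048
Step 2: 275 μL brought to 1600 μL → factor 1600/275 = 5.8182
Step 3: 110 μL brought to 1350 μL → factor 1350/110 = 12.273
Step 4: 40 μL brought to 0.16 mL → factor 160/40 = 4
Step 5: 45 μL brought to 16 mL → factor 16000/45 = 355.56
Overall dilution factor = 39.048 × 5.8182 × 12.273 × 4 × 355.56 = 3.9654 × 10^6
Stock = 0.757 nM × 3.9654 × 10^6 = 3.002 × 10^6 nM = 3.00 mM

3.00 mM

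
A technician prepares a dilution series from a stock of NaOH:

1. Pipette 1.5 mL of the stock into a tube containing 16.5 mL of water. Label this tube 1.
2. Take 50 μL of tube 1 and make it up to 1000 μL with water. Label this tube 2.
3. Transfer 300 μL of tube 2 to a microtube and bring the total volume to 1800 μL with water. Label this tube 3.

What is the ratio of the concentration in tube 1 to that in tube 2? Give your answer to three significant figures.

Step 1: 1.5 mL + 16.5 mL = 18 mL total → factor 18/1.5 = 12
Step 2: 50 μL brought to 1000 μL → factor 1000/50 = 20
Dilution factor to tube 1 = 12; to tube 2 = 240
[tube 1]/[tube 2] = (factor to tube 2)/(factor to tube 1) = 240/12 = 20.0

20.0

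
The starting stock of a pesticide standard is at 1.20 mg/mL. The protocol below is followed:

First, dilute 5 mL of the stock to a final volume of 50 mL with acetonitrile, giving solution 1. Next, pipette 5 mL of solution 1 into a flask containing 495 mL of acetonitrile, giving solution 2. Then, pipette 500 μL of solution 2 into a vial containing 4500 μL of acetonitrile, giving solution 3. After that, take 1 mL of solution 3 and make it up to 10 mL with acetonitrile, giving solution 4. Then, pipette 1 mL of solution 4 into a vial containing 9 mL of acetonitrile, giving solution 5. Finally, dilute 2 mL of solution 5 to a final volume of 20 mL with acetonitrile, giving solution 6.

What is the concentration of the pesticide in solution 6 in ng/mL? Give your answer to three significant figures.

0.120 ng/mL

Step 1: 5 mL brought to 50 mL → factor 50/5 = 10
Step 2: 5 mL + 495 mL = 500 mL total → factor 500/5 = 100
Step 3: 500 μL + 4500 μL = 5000 μL total → factor 5000/500 = 10
Step 4: 1 mL brought to 10 mL → factor 10/1 = 10
Step 5: 1 mL + 9 mL = 10 mL total → factor 10/1 = 10
Step 6: 2 mL brought to 20 mL → factor 20/2 = 10
Overall dilution factor = 10 × 100 × 10 × 10 × 10 × 10 = 1 × 10^7
Final = 1.20 mg/mL / 1 × 10^7 = 1.200 × 10^-7 mg/mL = 0.120 ng/mL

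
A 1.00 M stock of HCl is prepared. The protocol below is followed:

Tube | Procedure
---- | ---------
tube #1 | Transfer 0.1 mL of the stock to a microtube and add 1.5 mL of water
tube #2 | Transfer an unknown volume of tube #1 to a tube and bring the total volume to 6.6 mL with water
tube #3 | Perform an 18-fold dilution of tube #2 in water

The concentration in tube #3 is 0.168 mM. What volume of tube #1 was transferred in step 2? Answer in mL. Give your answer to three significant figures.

Step 1: 0.1 mL + 1.5 mL = 1.6 mL total → factor 1.6/0.1 = 16
Step 2: v brought to 6.6 mL → factor = 6.6 mL/v
Step 3: 18-fold → factor 18
Product of known-step factors = 288
Overall factor = 1.00 M / (0.168 mM) = 5952.4
Step-2 factor = 5952.4 / 288 = 20.668
v = 6.6 mL / 20.668 = 0.319 mL

0.319 mL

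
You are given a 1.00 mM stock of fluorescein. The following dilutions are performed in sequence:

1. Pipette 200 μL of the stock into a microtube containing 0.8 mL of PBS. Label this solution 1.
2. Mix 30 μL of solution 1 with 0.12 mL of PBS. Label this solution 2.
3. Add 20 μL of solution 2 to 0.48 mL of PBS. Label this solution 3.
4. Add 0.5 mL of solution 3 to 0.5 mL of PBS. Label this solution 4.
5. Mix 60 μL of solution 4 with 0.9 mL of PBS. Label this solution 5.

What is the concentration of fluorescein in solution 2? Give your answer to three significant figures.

0.0400 mM

Step 1: 200 μL + 0.8 mL = 1000 μL total → factor 1000/200 = 5
Step 2: 30 μL + 0.12 mL = 150 μL total → factor 150/30 = 5
Dilution factor through solution 2 = 5 × 5 = 25
[solution 2] = 1.00 mM / 25 = 0.0400 mM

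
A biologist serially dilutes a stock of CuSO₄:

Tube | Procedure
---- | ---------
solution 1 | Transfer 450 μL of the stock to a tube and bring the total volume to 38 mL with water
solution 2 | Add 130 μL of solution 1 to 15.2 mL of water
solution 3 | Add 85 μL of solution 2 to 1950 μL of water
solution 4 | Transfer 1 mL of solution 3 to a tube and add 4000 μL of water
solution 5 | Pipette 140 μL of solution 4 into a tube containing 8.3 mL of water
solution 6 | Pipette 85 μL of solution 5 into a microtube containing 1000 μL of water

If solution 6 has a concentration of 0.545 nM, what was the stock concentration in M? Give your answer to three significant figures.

Step 1: 450 μL brought to 38 mL → factor 38000/450 = 84.444
Step 2: 130 μL + 15.2 mL = 15330 μL total → factor 15330/130 = 117.92
Step 3: 85 μL + 1950 μL = 2035 μL total → factor 2035/85 = 23.941
Step 4: 1 mL + 4000 μL = 5 mL total → factor 5/1 = 5
Step 5: 140 μL + 8.3 mL = 8440 μL total → factor 8440/140 = 60.286
Step 6: 85 μL + 1000 μL = 1085 μL total → factor 1085/85 = 12.765
Overall dilution factor = 84.444 × 117.92 × 23.941 × 5 × 60.286 × 12.765 = 9.173 × 10^8
Stock = 0.545 nM × 9.173 × 10^8 = 4.999 × 10^8 nM = 0.500 M

0.500 M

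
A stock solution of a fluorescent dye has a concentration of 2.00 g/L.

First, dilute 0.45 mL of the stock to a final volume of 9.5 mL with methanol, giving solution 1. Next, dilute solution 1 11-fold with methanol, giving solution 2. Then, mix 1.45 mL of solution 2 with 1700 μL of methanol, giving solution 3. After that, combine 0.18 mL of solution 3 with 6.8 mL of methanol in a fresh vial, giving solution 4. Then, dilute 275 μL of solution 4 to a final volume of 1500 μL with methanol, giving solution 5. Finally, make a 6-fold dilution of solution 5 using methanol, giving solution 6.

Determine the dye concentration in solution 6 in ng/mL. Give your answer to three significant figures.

3.12 ng/mL

Step 1: 0.45 mL brought to 9.5 mL → factor 9.5/0.45 = 21.111
Step 2: 11-fold → factor 11
Step 3: 1.45 mL + 1700 μL = 3.15 mL total → factor 3.15/1.45 = 2.1724
Step 4: 0.18 mL + 6.8 mL = 6.98 mL total → factor 6.98/0.18 = 38.778
Step 5: 275 μL brought to 1500 μL → factor 1500/275 = 5.4545
Step 6: 6-fold → factor 6
Overall dilution factor = 21.111 × 11 × 2.1724 × 38.778 × 5.4545 × 6 = 6.4023 × 10^5
Final = 2.00 g/L / 6.4023 × 10^5 = 3.124 × 10^-6 g/L = 3.12 ng/mL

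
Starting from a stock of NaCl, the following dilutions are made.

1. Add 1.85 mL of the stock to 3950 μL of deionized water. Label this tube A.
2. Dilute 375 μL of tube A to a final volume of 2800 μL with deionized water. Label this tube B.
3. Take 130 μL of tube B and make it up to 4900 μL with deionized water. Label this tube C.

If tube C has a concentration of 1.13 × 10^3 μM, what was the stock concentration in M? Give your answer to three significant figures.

Step 1: 1.85 mL + 3950 μL = 5.8 mL total → factor 5.8/1.85 = 3.1351
Step 2: 375 μL brought to 2800 μL → factor 2800/375 = 7.4667
Step 3: 130 μL brought to 4900 μL → factor 4900/130 = 37.692
Overall dilution factor = 3.1351 × 7.4667 × 37.692 = 882.34
Stock = 1.13 × 10^3 μM × 882.34 = 9.970 × 10^5 μM = 0.997 M

0.997 M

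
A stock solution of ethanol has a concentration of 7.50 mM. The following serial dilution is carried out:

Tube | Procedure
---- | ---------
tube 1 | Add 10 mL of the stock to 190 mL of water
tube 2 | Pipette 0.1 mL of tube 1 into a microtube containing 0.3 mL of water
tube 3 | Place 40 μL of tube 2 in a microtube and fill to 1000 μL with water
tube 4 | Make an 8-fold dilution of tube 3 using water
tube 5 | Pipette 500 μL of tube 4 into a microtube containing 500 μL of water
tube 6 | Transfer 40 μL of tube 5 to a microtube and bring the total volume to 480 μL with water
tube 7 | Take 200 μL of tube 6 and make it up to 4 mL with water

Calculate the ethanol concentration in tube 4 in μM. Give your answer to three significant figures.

0.469 μM

Step 1: 10 mL + 190 mL = 200 mL total → factor 200/10 = 20
Step 2: 0.1 mL + 0.3 mL = 0.4 mL total → factor 0.4/0.1 = 4
Step 3: 40 μL brought to 1000 μL → factor 1000/40 = 25
Step 4: 8-fold → factor 8
Dilution factor through tube 4 = 20 × 4 × 25 × 8 = 16000
[tube 4] = 7.50 mM / 16000 = 0.0004687 mM = 0.469 μM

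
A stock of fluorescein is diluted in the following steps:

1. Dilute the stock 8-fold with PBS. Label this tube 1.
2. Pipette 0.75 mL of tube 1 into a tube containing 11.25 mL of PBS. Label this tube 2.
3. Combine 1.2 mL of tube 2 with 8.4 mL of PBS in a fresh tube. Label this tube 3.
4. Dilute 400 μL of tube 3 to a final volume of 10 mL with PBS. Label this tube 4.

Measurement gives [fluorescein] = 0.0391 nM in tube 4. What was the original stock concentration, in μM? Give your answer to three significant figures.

Step 1: 8-fold → factor 8
Step 2: 0.75 mL + 11.25 mL = 12 mL total → factor 12/0.75 = 16
Step 3: 1.2 mL + 8.4 mL = 9.6 mL total → factor 9.6/1.2 = 8
Step 4: 400 μL brought to 10 mL → factor 10000/400 = 25
Overall dilution factor = 8 × 16 × 8 × 25 = 25600
Stock = 0.0391 nM × 25600 = 1001 nM = 1.00 μM

1.00 μM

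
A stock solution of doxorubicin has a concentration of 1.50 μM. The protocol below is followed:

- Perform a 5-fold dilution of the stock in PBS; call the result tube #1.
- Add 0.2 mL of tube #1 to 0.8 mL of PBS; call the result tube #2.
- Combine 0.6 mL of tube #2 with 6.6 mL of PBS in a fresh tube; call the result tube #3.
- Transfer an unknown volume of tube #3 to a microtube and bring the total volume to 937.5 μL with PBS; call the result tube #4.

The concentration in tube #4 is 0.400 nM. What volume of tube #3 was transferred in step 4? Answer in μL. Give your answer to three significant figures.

75.0 μL

Step 1: 5-fold → factor 5
Step 2: 0.2 mL + 0.8 mL = 1 mL total → factor 1/0.2 = 5
Step 3: 0.6 mL + 6.6 mL = 7.2 mL total → factor 7.2/0.6 = 12
Step 4: v brought to 937.5 μL → factor = 937.5 μL/v
Product of known-step factors = 300
Overall factor = 1.50 μM / (0.400 nM) = 3750
Step-4 factor = 3750 / 300 = 12.5
v = 937.5 μL / 12.5 = 75.0 μL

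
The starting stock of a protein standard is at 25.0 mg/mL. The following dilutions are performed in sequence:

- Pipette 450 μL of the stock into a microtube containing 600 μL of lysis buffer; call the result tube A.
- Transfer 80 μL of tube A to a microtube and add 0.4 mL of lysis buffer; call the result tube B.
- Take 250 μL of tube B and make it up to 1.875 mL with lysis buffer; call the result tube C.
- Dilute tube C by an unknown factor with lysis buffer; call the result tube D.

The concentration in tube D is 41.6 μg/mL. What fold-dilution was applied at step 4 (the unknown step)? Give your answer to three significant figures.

Step 1: 450 μL + 600 μL = 1050 μL total → factor 1050/450 = 2.3333
Step 2: 80 μL + 0.4 mL = 480 μL total → factor 480/80 = 6
Step 3: 250 μL brought to 1.875 mL → factor 1875/250 = 7.5
Step 4: unknown factor x
Product of known-step factors = 105
Overall factor = 25.0 mg/mL / (41.6 μg/mL) = 600.96
x = 600.96 / 105 = 5.72

5.72-fold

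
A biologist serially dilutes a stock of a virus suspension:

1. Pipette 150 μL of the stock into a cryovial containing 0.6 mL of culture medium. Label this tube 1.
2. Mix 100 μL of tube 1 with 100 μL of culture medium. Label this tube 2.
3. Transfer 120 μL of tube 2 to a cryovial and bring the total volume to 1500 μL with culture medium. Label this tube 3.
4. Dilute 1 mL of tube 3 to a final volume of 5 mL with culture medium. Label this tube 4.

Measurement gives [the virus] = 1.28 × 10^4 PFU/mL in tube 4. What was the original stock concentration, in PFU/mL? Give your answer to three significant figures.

8.00 × 10^6 PFU/mL

Step 1: 150 μL + 0.6 mL = 750 μL total → factor 750/150 = 5
Step 2: 100 μL + 100 μL = 200 μL total → factor 200/100 = 2
Step 3: 120 μL brought to 1500 μL → factor 1500/120 = 12.5
Step 4: 1 mL brought to 5 mL → factor 5/1 = 5
Overall dilution factor = 5 × 2 × 12.5 × 5 = 625
Stock = 1.28 × 10^4 PFU/mL × 625 = 8.00 × 10^6 PFU/mL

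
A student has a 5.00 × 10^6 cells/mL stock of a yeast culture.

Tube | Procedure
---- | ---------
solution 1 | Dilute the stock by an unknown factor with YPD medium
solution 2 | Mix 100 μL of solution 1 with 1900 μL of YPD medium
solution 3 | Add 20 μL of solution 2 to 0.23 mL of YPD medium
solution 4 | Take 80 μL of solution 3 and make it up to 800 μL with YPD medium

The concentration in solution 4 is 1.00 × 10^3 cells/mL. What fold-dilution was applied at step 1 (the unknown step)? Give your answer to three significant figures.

Step 1: unknown factor x
Step 2: 100 μL + 1900 μL = 2000 μL total → factor 2000/100 = 20
Step 3: 20 μL + 0.23 mL = 250 μL total → factor 250/20 = 12.5
Step 4: 80 μL brought to 800 μL → factor 800/80 = 10
Product of known-step factors = 2500
Overall factor = 5.00 × 10^6 cells/mL / (1.00 × 10^3 cells/mL) = 5000
x = 5000 / 2500 = 2.00

2.00-fold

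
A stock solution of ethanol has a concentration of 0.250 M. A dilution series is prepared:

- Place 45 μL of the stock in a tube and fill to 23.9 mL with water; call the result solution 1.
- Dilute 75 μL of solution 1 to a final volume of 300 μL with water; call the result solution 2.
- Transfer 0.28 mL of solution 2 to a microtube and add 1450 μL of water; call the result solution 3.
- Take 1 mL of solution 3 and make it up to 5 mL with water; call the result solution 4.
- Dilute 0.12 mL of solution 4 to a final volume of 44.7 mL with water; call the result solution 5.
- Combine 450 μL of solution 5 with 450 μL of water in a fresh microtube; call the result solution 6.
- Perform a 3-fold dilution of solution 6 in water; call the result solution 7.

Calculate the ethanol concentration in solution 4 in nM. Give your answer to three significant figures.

3.81 × 10^3 nM

Step 1: 45 μL brought to 23.9 mL → factor 23900/45 = 531.11
Step 2: 75 μL brought to 300 μL → factor 300/75 = 4
Step 3: 0.28 mL + 1450 μL = 1.73 mL total → factor 1.73/0.28 = 6.1786
Step 4: 1 mL brought to 5 mL → factor 5/1 = 5
Dilution factor through solution 4 = 531.11 × 4 × 6.1786 × 5 = 65630
[solution 4] = 0.250 M / 65630 = 3.809 × 10^-6 M = 3.81 × 10^3 nM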